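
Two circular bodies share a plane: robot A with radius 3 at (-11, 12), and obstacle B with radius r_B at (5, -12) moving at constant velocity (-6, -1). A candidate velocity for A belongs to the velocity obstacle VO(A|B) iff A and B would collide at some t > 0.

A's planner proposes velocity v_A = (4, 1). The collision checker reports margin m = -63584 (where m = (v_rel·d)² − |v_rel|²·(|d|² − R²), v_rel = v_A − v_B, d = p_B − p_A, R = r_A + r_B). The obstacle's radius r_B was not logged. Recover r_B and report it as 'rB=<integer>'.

m = -63584
d = (16, -24);  v_rel = (10, 2),  |v_rel|² = 104
v_rel×d = (10)·(-24) − (2)·(16) = -272
since m = R²·104 − (-272)²:  R² = (73984 + -63584) / 104 = 100
R = √100 = 10  ⇒  r_B = 10 − 3 = 7

rB=7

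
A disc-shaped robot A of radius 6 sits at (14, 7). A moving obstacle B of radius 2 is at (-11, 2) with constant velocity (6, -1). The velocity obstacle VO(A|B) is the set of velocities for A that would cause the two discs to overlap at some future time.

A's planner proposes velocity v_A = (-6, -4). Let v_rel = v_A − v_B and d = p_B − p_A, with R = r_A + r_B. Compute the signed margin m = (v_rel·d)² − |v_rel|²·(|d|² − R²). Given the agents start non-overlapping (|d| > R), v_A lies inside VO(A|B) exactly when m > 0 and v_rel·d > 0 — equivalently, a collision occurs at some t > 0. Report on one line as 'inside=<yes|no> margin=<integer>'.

d = (-25, -5),  |d|² = 650;  R = 6+2 = 8,  c = 650−8² = 586
v_rel = (-12, -3),  |v_rel|² = 153;  v_rel·d = (-12)·(-25) + (-3)·(-5) = 315
153·t² − 630·t + 586 = 0  ⇒  m = 315² − 153·586 = 9567
m = 9567 > 0,  v_rel·d = 315 > 0  ⇒  inside

inside=yes margin=9567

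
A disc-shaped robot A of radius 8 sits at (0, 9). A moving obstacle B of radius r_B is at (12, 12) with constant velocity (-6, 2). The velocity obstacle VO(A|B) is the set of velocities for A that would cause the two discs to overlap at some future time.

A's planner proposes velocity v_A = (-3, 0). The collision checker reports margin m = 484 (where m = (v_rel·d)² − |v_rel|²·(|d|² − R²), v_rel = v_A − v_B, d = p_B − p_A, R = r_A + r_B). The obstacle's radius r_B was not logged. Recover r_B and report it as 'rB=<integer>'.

m = 484
d = (12, 3);  v_rel = (3, -2),  |v_rel|² = 13
v_rel×d = (3)·(3) − (-2)·(12) = 33
since m = R²·13 − 33²:  R² = (1089 + 484) / 13 = 121
R = √121 = 11  ⇒  r_B = 11 − 8 = 3

rB=3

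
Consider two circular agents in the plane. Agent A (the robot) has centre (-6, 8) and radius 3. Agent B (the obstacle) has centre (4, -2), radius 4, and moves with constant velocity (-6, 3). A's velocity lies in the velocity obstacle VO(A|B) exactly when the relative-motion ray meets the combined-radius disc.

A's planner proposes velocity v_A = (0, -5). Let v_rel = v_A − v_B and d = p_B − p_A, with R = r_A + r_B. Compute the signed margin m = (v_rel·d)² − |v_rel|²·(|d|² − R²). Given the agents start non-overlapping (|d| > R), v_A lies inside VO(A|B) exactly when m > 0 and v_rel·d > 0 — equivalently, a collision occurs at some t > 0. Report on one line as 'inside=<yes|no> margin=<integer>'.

d = (10, -10),  |d|² = 200;  R = 3+4 = 7,  c = 200−7² = 151
v_rel = (6, -8),  |v_rel|² = 100;  v_rel·d = (6)·(10) + (-8)·(-10) = 140
100·t² − 280·t + 151 = 0  ⇒  m = 140² − 100·151 = 4500
m = 4500 > 0,  v_rel·d = 140 > 0  ⇒  inside

inside=yes margin=4500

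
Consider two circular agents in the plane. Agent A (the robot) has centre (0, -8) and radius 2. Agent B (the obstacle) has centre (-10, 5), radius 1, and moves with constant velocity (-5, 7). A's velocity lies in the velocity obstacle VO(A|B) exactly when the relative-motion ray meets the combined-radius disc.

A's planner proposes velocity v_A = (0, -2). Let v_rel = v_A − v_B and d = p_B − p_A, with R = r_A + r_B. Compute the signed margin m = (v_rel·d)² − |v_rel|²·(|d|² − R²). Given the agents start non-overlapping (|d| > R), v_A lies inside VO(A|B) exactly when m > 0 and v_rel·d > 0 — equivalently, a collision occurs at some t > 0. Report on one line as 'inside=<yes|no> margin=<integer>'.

d = (-10, 13),  |d|² = 269;  R = 2+1 = 3,  c = 269−3² = 260
v_rel = (5, -9),  |v_rel|² = 106;  v_rel·d = (5)·(-10) + (-9)·(13) = -167
106·t² + 334·t + 260 = 0  ⇒  m = (-167)² − 106·260 = 329
m = 329 > 0,  v_rel·d = -167 < 0  ⇒  outside

inside=no margin=329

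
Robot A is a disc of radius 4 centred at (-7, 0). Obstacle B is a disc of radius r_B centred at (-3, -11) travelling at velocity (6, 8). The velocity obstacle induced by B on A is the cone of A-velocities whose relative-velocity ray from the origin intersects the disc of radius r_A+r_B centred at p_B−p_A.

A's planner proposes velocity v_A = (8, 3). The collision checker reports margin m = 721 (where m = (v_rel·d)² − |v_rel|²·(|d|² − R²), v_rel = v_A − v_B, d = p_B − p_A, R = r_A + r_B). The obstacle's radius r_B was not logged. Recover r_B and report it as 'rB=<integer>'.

m = 721
d = (4, -11);  v_rel = (2, -5),  |v_rel|² = 29
v_rel×d = (2)·(-11) − (-5)·(4) = -2
since m = R²·29 − (-2)²:  R² = (4 + 721) / 29 = 25
R = √25 = 5  ⇒  r_B = 5 − 4 = 1

rB=1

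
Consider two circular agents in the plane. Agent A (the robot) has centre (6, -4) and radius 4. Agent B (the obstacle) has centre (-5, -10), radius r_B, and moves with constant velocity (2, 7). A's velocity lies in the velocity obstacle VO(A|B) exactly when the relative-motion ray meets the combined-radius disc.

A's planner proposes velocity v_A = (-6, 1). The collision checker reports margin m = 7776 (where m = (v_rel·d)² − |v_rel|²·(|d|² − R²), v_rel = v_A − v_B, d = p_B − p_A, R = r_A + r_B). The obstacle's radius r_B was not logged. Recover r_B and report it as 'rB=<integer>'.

m = 7776
d = (-11, -6);  v_rel = (-8, -6),  |v_rel|² = 100
v_rel×d = (-8)·(-6) − (-6)·(-11) = -18
since m = R²·100 − (-18)²:  R² = (324 + 7776) / 100 = 81
R = √81 = 9  ⇒  r_B = 9 − 4 = 5

rB=5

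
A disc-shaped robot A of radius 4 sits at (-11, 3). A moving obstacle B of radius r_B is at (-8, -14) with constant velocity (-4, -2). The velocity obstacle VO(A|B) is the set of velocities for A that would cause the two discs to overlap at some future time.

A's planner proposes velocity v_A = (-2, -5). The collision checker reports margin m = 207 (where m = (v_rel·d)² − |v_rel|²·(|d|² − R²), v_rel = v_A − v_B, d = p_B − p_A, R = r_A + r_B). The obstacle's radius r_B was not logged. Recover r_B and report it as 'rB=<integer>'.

m = 207
d = (3, -17);  v_rel = (2, -3),  |v_rel|² = 13
v_rel×d = (2)·(-17) − (-3)·(3) = -25
since m = R²·13 − (-25)²:  R² = (625 + 207) / 13 = 64
R = √64 = 8  ⇒  r_B = 8 − 4 = 4

rB=4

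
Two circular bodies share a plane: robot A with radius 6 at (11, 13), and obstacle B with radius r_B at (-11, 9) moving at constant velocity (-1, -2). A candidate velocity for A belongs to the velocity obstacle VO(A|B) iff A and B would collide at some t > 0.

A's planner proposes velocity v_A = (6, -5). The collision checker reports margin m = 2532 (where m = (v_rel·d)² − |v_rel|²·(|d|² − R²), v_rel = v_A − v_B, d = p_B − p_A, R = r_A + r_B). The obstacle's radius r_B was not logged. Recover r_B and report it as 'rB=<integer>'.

m = 2532
d = (-22, -4);  v_rel = (7, -3),  |v_rel|² = 58
v_rel×d = (7)·(-4) − (-3)·(-22) = -94
since m = R²·58 − (-94)²:  R² = (8836 + 2532) / 58 = 196
R = √196 = 14  ⇒  r_B = 14 − 6 = 8

rB=8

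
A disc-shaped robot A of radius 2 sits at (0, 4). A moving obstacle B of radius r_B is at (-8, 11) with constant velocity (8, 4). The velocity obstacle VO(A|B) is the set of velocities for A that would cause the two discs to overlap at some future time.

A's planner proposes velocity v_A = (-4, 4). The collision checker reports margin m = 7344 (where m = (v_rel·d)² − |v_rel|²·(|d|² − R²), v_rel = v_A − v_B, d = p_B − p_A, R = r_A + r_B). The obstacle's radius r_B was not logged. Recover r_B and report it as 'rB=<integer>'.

m = 7344
d = (-8, 7);  v_rel = (-12, 0),  |v_rel|² = 144
v_rel×d = (-12)·(7) − (0)·(-8) = -84
since m = R²·144 − (-84)²:  R² = (7056 + 7344) / 144 = 100
R = √100 = 10  ⇒  r_B = 10 − 2 = 8

rB=8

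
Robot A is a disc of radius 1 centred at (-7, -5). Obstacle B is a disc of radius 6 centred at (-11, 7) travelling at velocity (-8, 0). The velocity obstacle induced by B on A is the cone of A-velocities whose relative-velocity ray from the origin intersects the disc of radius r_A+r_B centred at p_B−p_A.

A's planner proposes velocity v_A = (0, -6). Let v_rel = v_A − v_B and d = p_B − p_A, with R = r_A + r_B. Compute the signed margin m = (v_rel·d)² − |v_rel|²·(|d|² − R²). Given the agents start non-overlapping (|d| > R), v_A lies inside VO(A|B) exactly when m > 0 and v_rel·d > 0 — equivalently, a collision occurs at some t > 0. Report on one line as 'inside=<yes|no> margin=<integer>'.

d = (-4, 12),  |d|² = 160;  R = 1+6 = 7,  c = 160−7² = 111
v_rel = (8, -6),  |v_rel|² = 100;  v_rel·d = (8)·(-4) + (-6)·(12) = -104
100·t² + 208·t + 111 = 0  ⇒  m = (-104)² − 100·111 = -284
m = -284 < 0,  v_rel·d = -104 < 0  ⇒  outside

inside=no margin=-284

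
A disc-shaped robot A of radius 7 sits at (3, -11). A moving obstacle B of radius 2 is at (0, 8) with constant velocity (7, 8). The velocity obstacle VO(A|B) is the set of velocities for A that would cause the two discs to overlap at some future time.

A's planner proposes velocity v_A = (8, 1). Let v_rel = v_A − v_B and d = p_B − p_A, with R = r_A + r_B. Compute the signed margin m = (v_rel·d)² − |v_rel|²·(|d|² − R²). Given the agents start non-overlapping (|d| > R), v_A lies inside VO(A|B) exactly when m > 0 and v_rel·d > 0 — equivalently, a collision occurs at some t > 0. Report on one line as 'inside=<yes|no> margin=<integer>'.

d = (-3, 19),  |d|² = 370;  R = 7+2 = 9,  c = 370−9² = 289
v_rel = (1, -7),  |v_rel|² = 50;  v_rel·d = (1)·(-3) + (-7)·(19) = -136
50·t² + 272·t + 289 = 0  ⇒  m = (-136)² − 50·289 = 4046
m = 4046 > 0,  v_rel·d = -136 < 0  ⇒  outside

inside=no margin=4046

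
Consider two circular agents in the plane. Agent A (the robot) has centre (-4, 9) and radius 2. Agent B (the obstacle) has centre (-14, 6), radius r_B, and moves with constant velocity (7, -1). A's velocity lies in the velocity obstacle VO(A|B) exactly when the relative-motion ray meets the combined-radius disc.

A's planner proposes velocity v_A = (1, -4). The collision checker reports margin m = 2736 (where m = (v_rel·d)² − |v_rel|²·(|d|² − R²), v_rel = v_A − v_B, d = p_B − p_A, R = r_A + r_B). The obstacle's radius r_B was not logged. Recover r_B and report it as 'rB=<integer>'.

m = 2736
d = (-10, -3);  v_rel = (-6, -3),  |v_rel|² = 45
v_rel×d = (-6)·(-3) − (-3)·(-10) = -12
since m = R²·45 − (-12)²:  R² = (144 + 2736) / 45 = 64
R = √64 = 8  ⇒  r_B = 8 − 2 = 6

rB=6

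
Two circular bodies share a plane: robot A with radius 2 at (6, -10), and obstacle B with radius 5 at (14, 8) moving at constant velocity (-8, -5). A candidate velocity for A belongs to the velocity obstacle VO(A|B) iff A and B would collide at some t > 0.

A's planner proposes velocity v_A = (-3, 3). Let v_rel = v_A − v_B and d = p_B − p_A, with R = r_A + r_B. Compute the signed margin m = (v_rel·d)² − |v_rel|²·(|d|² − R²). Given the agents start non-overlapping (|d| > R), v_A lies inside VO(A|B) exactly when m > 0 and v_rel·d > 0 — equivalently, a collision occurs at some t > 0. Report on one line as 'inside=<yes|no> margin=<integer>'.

d = (8, 18),  |d|² = 388;  R = 2+5 = 7,  c = 388−7² = 339
v_rel = (5, 8),  |v_rel|² = 89;  v_rel·d = (5)·(8) + (8)·(18) = 184
89·t² − 368·t + 339 = 0  ⇒  m = 184² − 89·339 = 3685
m = 3685 > 0,  v_rel·d = 184 > 0  ⇒  inside

inside=yes margin=3685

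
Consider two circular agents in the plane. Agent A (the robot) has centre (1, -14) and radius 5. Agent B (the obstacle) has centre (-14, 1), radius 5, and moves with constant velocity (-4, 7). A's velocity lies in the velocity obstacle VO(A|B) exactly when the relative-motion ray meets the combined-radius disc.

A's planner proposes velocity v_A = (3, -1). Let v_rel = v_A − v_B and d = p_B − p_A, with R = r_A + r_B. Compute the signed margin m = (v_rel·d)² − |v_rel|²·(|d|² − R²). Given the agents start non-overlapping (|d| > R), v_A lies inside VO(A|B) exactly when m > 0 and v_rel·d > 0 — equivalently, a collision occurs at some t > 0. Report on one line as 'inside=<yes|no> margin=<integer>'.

d = (-15, 15),  |d|² = 450;  R = 5+5 = 10,  c = 450−10² = 350
v_rel = (7, -8),  |v_rel|² = 113;  v_rel·d = (7)·(-15) + (-8)·(15) = -225
113·t² + 450·t + 350 = 0  ⇒  m = (-225)² − 113·350 = 11075
m = 11075 > 0,  v_rel·d = -225 < 0  ⇒  outside

inside=no margin=11075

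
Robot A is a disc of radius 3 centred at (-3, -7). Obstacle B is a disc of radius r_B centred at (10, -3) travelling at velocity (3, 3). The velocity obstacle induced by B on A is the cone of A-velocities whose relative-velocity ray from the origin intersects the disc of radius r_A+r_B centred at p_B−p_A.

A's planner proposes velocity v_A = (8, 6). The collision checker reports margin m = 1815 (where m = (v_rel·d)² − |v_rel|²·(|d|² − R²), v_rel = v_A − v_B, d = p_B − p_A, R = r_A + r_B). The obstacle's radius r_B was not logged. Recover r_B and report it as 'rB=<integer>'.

m = 1815
d = (13, 4);  v_rel = (5, 3),  |v_rel|² = 34
v_rel×d = (5)·(4) − (3)·(13) = -19
since m = R²·34 − (-19)²:  R² = (361 + 1815) / 34 = 64
R = √64 = 8  ⇒  r_B = 8 − 3 = 5

rB=5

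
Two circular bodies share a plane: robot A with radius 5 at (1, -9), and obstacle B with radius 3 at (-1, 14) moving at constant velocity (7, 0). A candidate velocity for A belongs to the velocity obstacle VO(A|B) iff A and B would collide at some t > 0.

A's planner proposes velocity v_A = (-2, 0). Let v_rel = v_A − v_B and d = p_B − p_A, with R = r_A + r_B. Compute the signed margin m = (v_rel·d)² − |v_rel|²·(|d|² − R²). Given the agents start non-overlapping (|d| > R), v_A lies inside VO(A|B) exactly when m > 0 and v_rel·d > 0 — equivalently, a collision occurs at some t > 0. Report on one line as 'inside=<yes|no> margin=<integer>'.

d = (-2, 23),  |d|² = 533;  R = 5+3 = 8,  c = 533−8² = 469
v_rel = (-9, 0),  |v_rel|² = 81;  v_rel·d = (-9)·(-2) + (0)·(23) = 18
81·t² − 36·t + 469 = 0  ⇒  m = 18² − 81·469 = -37665
m = -37665 < 0,  v_rel·d = 18 > 0  ⇒  outside

inside=no margin=-37665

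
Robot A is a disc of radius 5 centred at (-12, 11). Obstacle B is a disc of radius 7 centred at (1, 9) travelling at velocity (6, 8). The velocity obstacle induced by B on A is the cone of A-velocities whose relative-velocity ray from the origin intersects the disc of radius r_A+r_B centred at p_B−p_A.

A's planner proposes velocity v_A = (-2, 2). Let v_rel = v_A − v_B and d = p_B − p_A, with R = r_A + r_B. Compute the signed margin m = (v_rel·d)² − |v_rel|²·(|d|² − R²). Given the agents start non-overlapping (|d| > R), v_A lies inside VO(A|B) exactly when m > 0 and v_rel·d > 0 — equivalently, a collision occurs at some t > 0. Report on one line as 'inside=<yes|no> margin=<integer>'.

d = (13, -2),  |d|² = 173;  R = 5+7 = 12,  c = 173−12² = 29
v_rel = (-8, -6),  |v_rel|² = 100;  v_rel·d = (-8)·(13) + (-6)·(-2) = -92
100·t² + 184·t + 29 = 0  ⇒  m = (-92)² − 100·29 = 5564
m = 5564 > 0,  v_rel·d = -92 < 0  ⇒  outside

inside=no margin=5564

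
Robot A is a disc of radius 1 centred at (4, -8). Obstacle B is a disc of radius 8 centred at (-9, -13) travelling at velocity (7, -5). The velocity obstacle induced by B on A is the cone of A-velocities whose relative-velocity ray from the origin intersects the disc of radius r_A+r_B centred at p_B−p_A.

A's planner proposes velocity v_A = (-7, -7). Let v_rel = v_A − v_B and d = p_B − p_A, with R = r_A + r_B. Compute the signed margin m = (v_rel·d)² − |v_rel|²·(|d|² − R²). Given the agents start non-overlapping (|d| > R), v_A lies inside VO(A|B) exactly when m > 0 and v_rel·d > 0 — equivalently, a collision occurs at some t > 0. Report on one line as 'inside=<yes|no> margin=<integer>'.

d = (-13, -5),  |d|² = 194;  R = 1+8 = 9,  c = 194−9² = 113
v_rel = (-14, -2),  |v_rel|² = 200;  v_rel·d = (-14)·(-13) + (-2)·(-5) = 192
200·t² − 384·t + 113 = 0  ⇒  m = 192² − 200·113 = 14264
m = 14264 > 0,  v_rel·d = 192 > 0  ⇒  inside

inside=yes margin=14264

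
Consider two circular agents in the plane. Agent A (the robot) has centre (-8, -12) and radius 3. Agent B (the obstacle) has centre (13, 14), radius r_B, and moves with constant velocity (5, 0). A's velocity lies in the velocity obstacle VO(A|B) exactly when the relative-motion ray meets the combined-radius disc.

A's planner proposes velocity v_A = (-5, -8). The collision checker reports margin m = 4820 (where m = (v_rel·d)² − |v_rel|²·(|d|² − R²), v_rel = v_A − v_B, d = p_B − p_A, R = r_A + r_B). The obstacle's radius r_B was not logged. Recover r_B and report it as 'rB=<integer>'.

m = 4820
d = (21, 26);  v_rel = (-10, -8),  |v_rel|² = 164
v_rel×d = (-10)·(26) − (-8)·(21) = -92
since m = R²·164 − (-92)²:  R² = (8464 + 4820) / 164 = 81
R = √81 = 9  ⇒  r_B = 9 − 3 = 6

rB=6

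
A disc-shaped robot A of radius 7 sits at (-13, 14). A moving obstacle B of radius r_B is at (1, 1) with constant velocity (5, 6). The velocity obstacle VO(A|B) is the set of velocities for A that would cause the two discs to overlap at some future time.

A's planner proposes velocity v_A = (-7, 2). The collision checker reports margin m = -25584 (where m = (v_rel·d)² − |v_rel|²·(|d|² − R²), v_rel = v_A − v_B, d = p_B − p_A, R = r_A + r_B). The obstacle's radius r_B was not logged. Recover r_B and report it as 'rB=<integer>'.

m = -25584
d = (14, -13);  v_rel = (-12, -4),  |v_rel|² = 160
v_rel×d = (-12)·(-13) − (-4)·(14) = 212
since m = R²·160 − 212²:  R² = (44944 + -25584) / 160 = 121
R = √121 = 11  ⇒  r_B = 11 − 7 = 4

rB=4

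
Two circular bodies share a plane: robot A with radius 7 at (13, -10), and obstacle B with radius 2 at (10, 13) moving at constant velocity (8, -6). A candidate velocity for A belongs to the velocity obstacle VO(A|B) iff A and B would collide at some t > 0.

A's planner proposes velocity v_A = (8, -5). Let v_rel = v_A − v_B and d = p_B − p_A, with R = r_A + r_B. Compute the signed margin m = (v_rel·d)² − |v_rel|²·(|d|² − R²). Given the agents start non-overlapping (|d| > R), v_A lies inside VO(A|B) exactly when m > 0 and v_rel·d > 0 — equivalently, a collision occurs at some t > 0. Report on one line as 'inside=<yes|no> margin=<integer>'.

d = (-3, 23),  |d|² = 538;  R = 7+2 = 9,  c = 538−9² = 457
v_rel = (0, 1),  |v_rel|² = 1;  v_rel·d = (0)·(-3) + (1)·(23) = 23
1·t² − 46·t + 457 = 0  ⇒  m = 23² − 1·457 = 72
m = 72 > 0,  v_rel·d = 23 > 0  ⇒  inside

inside=yes margin=72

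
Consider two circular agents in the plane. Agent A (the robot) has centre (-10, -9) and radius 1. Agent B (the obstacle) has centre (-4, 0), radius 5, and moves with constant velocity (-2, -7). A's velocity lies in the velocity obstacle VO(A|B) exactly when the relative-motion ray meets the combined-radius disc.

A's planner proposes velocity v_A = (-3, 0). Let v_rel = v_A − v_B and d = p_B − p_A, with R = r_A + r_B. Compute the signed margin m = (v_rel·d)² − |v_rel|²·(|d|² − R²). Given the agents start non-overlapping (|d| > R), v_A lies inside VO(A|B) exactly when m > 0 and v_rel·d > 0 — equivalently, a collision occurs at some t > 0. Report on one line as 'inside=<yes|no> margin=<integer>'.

d = (6, 9),  |d|² = 117;  R = 1+5 = 6,  c = 117−6² = 81
v_rel = (-1, 7),  |v_rel|² = 50;  v_rel·d = (-1)·(6) + (7)·(9) = 57
50·t² − 114·t + 81 = 0  ⇒  m = 57² − 50·81 = -801
m = -801 < 0,  v_rel·d = 57 > 0  ⇒  outside

inside=no margin=-801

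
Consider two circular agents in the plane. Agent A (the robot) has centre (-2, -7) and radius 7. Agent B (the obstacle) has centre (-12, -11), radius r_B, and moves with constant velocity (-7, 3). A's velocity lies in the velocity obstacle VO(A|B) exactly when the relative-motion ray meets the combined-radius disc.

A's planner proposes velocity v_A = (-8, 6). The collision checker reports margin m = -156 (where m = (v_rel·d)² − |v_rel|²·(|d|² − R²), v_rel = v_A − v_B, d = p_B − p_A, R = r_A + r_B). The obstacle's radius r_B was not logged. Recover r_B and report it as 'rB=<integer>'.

m = -156
d = (-10, -4);  v_rel = (-1, 3),  |v_rel|² = 10
v_rel×d = (-1)·(-4) − (3)·(-10) = 34
since m = R²·10 − 34²:  R² = (1156 + -156) / 10 = 100
R = √100 = 10  ⇒  r_B = 10 − 7 = 3

rB=3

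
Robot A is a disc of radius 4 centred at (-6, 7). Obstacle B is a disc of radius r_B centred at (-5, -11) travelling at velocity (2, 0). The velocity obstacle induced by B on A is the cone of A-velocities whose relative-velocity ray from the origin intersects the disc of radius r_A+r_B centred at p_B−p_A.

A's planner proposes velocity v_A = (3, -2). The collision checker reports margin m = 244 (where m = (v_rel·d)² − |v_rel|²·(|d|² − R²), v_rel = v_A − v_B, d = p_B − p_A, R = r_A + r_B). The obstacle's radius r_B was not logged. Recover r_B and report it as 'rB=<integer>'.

m = 244
d = (1, -18);  v_rel = (1, -2),  |v_rel|² = 5
v_rel×d = (1)·(-18) − (-2)·(1) = -16
since m = R²·5 − (-16)²:  R² = (256 + 244) / 5 = 100
R = √100 = 10  ⇒  r_B = 10 − 4 = 6

rB=6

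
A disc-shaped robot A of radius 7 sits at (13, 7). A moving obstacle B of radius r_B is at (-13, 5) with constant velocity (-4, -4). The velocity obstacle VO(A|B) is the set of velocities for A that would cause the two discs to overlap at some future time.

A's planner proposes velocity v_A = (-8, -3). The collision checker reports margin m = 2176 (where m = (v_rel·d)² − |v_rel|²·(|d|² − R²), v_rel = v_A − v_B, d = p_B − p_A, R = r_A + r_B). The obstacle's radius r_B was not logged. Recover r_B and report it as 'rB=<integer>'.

m = 2176
d = (-26, -2);  v_rel = (-4, 1),  |v_rel|² = 17
v_rel×d = (-4)·(-2) − (1)·(-26) = 34
since m = R²·17 − 34²:  R² = (1156 + 2176) / 17 = 196
R = √196 = 14  ⇒  r_B = 14 − 7 = 7

rB=7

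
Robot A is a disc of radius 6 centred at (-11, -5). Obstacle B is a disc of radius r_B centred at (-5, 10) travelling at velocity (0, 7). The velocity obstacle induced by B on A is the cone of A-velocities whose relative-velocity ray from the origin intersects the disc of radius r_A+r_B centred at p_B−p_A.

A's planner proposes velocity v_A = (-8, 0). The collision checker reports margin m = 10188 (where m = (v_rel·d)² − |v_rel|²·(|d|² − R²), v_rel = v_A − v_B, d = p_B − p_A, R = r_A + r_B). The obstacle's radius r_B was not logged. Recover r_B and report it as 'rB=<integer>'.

m = 10188
d = (6, 15);  v_rel = (-8, -7),  |v_rel|² = 113
v_rel×d = (-8)·(15) − (-7)·(6) = -78
since m = R²·113 − (-78)²:  R² = (6084 + 10188) / 113 = 144
R = √144 = 12  ⇒  r_B = 12 − 6 = 6

rB=6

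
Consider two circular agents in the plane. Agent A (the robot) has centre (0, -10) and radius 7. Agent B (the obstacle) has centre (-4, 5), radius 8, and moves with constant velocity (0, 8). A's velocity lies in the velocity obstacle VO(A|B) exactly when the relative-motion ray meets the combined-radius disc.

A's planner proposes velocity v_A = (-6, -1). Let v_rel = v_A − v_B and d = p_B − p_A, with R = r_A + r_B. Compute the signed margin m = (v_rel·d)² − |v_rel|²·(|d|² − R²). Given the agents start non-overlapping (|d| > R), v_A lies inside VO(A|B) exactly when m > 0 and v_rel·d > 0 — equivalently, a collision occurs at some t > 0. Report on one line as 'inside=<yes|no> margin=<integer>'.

d = (-4, 15),  |d|² = 241;  R = 7+8 = 15,  c = 241−15² = 16
v_rel = (-6, -9),  |v_rel|² = 117;  v_rel·d = (-6)·(-4) + (-9)·(15) = -111
117·t² + 222·t + 16 = 0  ⇒  m = (-111)² − 117·16 = 10449
m = 10449 > 0,  v_rel·d = -111 < 0  ⇒  outside

inside=no margin=10449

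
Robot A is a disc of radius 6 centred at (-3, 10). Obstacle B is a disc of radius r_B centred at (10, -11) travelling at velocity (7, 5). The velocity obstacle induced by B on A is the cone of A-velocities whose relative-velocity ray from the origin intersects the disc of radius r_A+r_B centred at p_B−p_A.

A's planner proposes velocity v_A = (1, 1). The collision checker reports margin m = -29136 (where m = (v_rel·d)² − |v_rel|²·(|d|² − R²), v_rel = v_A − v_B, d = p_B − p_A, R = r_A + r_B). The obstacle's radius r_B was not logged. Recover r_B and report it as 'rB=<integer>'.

m = -29136
d = (13, -21);  v_rel = (-6, -4),  |v_rel|² = 52
v_rel×d = (-6)·(-21) − (-4)·(13) = 178
since m = R²·52 − 178²:  R² = (31684 + -29136) / 52 = 49
R = √49 = 7  ⇒  r_B = 7 − 6 = 1

rB=1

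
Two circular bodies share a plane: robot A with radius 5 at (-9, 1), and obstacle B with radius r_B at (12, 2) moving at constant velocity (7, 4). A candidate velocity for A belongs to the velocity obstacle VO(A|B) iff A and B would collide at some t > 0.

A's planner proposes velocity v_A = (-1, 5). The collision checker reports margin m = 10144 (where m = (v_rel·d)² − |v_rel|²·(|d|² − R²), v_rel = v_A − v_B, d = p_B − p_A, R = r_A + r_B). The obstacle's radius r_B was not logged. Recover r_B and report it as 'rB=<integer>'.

m = 10144
d = (21, 1);  v_rel = (-8, 1),  |v_rel|² = 65
v_rel×d = (-8)·(1) − (1)·(21) = -29
since m = R²·65 − (-29)²:  R² = (841 + 10144) / 65 = 169
R = √169 = 13  ⇒  r_B = 13 − 5 = 8

rB=8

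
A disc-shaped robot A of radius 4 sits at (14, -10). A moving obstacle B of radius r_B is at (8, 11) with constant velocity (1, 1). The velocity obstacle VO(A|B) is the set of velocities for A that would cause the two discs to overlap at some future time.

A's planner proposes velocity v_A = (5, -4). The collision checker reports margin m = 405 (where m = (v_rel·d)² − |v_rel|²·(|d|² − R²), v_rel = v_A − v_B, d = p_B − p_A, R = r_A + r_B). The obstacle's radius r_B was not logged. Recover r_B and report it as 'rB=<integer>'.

m = 405
d = (-6, 21);  v_rel = (4, -5),  |v_rel|² = 41
v_rel×d = (4)·(21) − (-5)·(-6) = 54
since m = R²·41 − 54²:  R² = (2916 + 405) / 41 = 81
R = √81 = 9  ⇒  r_B = 9 − 4 = 5

rB=5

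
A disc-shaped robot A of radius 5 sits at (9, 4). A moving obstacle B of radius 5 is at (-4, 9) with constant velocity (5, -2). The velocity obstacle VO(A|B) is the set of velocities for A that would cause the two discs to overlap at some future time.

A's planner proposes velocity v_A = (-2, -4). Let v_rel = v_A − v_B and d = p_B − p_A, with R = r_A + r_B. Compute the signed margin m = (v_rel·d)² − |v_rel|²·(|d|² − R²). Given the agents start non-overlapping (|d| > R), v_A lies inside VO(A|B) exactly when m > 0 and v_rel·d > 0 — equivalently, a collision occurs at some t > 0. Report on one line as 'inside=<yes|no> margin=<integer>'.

d = (-13, 5),  |d|² = 194;  R = 5+5 = 10,  c = 194−10² = 94
v_rel = (-7, -2),  |v_rel|² = 53;  v_rel·d = (-7)·(-13) + (-2)·(5) = 81
53·t² − 162·t + 94 = 0  ⇒  m = 81² − 53·94 = 1579
m = 1579 > 0,  v_rel·d = 81 > 0  ⇒  inside

inside=yes margin=1579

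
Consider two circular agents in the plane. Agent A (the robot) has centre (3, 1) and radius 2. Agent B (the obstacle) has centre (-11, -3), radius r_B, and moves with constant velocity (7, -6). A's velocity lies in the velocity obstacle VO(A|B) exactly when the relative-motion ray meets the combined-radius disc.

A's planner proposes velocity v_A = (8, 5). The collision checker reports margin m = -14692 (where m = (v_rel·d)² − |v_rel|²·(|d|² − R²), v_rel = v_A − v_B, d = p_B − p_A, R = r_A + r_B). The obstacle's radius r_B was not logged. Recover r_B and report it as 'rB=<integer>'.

m = -14692
d = (-14, -4);  v_rel = (1, 11),  |v_rel|² = 122
v_rel×d = (1)·(-4) − (11)·(-14) = 150
since m = R²·122 − 150²:  R² = (22500 + -14692) / 122 = 64
R = √64 = 8  ⇒  r_B = 8 − 2 = 6

rB=6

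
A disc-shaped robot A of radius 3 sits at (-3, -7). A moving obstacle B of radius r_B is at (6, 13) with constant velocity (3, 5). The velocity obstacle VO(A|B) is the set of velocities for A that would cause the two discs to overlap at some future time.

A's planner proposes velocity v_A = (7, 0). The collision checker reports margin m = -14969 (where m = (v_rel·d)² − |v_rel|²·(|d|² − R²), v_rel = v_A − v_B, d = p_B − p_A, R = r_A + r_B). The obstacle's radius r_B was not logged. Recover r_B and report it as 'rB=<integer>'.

m = -14969
d = (9, 20);  v_rel = (4, -5),  |v_rel|² = 41
v_rel×d = (4)·(20) − (-5)·(9) = 125
since m = R²·41 − 125²:  R² = (15625 + -14969) / 41 = 16
R = √16 = 4  ⇒  r_B = 4 − 3 = 1

rB=1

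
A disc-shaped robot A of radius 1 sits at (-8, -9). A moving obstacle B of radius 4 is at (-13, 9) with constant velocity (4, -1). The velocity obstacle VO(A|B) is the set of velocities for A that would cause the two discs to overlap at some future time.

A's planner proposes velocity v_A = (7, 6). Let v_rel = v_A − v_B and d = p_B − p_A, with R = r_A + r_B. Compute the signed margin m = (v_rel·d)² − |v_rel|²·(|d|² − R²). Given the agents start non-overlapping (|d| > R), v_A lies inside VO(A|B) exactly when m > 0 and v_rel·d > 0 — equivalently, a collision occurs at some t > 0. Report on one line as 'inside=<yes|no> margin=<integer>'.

d = (-5, 18),  |d|² = 349;  R = 1+4 = 5,  c = 349−5² = 324
v_rel = (3, 7),  |v_rel|² = 58;  v_rel·d = (3)·(-5) + (7)·(18) = 111
58·t² − 222·t + 324 = 0  ⇒  m = 111² − 58·324 = -6471
m = -6471 < 0,  v_rel·d = 111 > 0  ⇒  outside

inside=no margin=-6471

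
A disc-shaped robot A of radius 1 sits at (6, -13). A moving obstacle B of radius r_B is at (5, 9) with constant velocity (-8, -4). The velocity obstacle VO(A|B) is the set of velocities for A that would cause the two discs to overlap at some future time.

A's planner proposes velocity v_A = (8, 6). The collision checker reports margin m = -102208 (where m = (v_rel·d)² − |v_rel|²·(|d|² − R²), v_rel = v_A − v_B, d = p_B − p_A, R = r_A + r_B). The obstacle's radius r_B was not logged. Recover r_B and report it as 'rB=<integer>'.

m = -102208
d = (-1, 22);  v_rel = (16, 10),  |v_rel|² = 356
v_rel×d = (16)·(22) − (10)·(-1) = 362
since m = R²·356 − 362²:  R² = (131044 + -102208) / 356 = 81
R = √81 = 9  ⇒  r_B = 9 − 1 = 8

rB=8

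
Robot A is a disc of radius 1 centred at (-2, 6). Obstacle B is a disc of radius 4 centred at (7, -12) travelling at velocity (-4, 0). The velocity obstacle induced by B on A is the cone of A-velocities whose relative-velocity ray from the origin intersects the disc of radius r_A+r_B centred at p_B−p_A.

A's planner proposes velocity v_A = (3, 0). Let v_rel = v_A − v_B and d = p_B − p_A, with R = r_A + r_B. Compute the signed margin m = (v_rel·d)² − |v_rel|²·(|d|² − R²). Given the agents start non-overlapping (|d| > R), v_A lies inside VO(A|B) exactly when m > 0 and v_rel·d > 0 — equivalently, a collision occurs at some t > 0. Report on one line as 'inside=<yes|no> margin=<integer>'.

d = (9, -18),  |d|² = 405;  R = 1+4 = 5,  c = 405−5² = 380
v_rel = (7, 0),  |v_rel|² = 49;  v_rel·d = (7)·(9) + (0)·(-18) = 63
49·t² − 126·t + 380 = 0  ⇒  m = 63² − 49·380 = -14651
m = -14651 < 0,  v_rel·d = 63 > 0  ⇒  outside

inside=no margin=-14651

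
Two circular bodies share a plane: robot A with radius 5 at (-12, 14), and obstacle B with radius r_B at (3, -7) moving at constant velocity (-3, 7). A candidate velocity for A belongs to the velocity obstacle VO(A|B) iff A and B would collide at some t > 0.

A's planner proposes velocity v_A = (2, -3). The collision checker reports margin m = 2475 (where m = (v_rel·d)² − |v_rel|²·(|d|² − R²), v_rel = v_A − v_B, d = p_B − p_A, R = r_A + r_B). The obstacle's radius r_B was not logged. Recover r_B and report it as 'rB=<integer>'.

m = 2475
d = (15, -21);  v_rel = (5, -10),  |v_rel|² = 125
v_rel×d = (5)·(-21) − (-10)·(15) = 45
since m = R²·125 − 45²:  R² = (2025 + 2475) / 125 = 36
R = √36 = 6  ⇒  r_B = 6 − 5 = 1

rB=1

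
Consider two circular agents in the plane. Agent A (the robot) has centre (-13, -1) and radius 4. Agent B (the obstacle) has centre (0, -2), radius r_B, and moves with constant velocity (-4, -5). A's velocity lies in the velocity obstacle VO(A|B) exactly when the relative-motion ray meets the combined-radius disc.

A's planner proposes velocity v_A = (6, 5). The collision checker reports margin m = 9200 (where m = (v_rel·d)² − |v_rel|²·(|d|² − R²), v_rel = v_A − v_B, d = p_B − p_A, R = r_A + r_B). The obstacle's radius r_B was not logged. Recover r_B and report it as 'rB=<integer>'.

m = 9200
d = (13, -1);  v_rel = (10, 10),  |v_rel|² = 200
v_rel×d = (10)·(-1) − (10)·(13) = -140
since m = R²·200 − (-140)²:  R² = (19600 + 9200) / 200 = 144
R = √144 = 12  ⇒  r_B = 12 − 4 = 8

rB=8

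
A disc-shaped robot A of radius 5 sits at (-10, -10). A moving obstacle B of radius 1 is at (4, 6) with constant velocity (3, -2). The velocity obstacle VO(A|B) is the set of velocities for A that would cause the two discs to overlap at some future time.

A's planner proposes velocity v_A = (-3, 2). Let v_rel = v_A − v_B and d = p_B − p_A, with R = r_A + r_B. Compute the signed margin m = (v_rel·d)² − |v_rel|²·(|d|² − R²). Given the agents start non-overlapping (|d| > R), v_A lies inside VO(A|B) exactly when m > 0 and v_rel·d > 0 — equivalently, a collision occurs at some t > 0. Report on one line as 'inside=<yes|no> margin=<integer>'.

d = (14, 16),  |d|² = 452;  R = 5+1 = 6,  c = 452−6² = 416
v_rel = (-6, 4),  |v_rel|² = 52;  v_rel·d = (-6)·(14) + (4)·(16) = -20
52·t² + 40·t + 416 = 0  ⇒  m = (-20)² − 52·416 = -21232
m = -21232 < 0,  v_rel·d = -20 < 0  ⇒  outside

inside=no margin=-21232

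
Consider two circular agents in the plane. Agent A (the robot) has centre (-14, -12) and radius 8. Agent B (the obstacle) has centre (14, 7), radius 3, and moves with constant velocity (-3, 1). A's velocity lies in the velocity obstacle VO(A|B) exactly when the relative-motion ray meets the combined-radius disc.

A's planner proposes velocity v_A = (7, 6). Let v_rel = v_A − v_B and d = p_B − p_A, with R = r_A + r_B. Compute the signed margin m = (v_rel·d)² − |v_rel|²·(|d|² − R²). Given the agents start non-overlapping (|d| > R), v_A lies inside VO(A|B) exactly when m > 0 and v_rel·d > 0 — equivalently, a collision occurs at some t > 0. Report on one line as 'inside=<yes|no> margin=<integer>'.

d = (28, 19),  |d|² = 1145;  R = 8+3 = 11,  c = 1145−11² = 1024
v_rel = (10, 5),  |v_rel|² = 125;  v_rel·d = (10)·(28) + (5)·(19) = 375
125·t² − 750·t + 1024 = 0  ⇒  m = 375² − 125·1024 = 12625
m = 12625 > 0,  v_rel·d = 375 > 0  ⇒  inside

inside=yes margin=12625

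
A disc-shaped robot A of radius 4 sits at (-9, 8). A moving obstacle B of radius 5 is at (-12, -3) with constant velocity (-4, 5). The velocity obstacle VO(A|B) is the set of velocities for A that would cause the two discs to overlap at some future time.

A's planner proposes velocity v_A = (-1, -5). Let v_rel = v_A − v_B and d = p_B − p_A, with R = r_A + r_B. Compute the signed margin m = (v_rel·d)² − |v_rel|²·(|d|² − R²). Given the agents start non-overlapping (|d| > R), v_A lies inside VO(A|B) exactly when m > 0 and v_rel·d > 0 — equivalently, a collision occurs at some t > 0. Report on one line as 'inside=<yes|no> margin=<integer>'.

d = (-3, -11),  |d|² = 130;  R = 4+5 = 9,  c = 130−9² = 49
v_rel = (3, -10),  |v_rel|² = 109;  v_rel·d = (3)·(-3) + (-10)·(-11) = 101
109·t² − 202·t + 49 = 0  ⇒  m = 101² − 109·49 = 4860
m = 4860 > 0,  v_rel·d = 101 > 0  ⇒  inside

inside=yes margin=4860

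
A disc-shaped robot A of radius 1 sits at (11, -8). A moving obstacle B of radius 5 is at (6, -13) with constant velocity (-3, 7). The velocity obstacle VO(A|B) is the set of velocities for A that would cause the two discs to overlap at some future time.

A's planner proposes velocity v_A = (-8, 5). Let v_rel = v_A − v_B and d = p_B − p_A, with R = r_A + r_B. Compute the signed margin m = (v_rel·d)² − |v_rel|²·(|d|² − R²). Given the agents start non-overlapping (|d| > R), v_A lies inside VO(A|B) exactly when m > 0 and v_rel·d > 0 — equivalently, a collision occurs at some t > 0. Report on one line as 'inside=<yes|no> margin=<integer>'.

d = (-5, -5),  |d|² = 50;  R = 1+5 = 6,  c = 50−6² = 14
v_rel = (-5, -2),  |v_rel|² = 29;  v_rel·d = (-5)·(-5) + (-2)·(-5) = 35
29·t² − 70·t + 14 = 0  ⇒  m = 35² − 29·14 = 819
m = 819 > 0,  v_rel·d = 35 > 0  ⇒  inside

inside=yes margin=819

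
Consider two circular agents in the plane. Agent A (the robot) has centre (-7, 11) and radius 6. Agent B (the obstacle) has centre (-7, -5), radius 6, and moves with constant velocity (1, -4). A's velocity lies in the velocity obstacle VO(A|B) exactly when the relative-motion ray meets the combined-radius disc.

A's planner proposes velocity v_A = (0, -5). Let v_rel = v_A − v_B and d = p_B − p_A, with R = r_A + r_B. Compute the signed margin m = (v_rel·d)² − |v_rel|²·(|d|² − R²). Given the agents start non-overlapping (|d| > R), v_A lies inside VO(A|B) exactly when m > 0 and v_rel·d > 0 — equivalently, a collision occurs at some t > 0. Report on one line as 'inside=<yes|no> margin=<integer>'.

d = (0, -16),  |d|² = 256;  R = 6+6 = 12,  c = 256−12² = 112
v_rel = (-1, -1),  |v_rel|² = 2;  v_rel·d = (-1)·(0) + (-1)·(-16) = 16
2·t² − 32·t + 112 = 0  ⇒  m = 16² − 2·112 = 32
m = 32 > 0,  v_rel·d = 16 > 0  ⇒  inside

inside=yes margin=32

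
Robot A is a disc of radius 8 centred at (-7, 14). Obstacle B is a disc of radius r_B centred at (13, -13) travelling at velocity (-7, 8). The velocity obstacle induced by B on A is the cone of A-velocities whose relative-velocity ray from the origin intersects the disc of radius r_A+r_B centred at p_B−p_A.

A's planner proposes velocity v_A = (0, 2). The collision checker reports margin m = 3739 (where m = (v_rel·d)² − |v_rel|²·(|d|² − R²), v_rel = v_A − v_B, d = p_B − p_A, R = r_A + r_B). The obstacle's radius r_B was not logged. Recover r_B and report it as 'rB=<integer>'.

m = 3739
d = (20, -27);  v_rel = (7, -6),  |v_rel|² = 85
v_rel×d = (7)·(-27) − (-6)·(20) = -69
since m = R²·85 − (-69)²:  R² = (4761 + 3739) / 85 = 100
R = √100 = 10  ⇒  r_B = 10 − 8 = 2

rB=2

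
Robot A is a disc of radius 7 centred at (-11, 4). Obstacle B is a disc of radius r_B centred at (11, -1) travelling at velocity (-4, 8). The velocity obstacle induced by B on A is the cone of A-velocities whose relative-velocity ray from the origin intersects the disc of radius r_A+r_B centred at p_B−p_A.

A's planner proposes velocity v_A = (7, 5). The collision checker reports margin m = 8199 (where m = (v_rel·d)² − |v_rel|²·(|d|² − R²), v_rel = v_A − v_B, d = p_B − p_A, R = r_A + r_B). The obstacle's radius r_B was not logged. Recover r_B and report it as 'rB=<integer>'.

m = 8199
d = (22, -5);  v_rel = (11, -3),  |v_rel|² = 130
v_rel×d = (11)·(-5) − (-3)·(22) = 11
since m = R²·130 − 11²:  R² = (121 + 8199) / 130 = 64
R = √64 = 8  ⇒  r_B = 8 − 7 = 1

rB=1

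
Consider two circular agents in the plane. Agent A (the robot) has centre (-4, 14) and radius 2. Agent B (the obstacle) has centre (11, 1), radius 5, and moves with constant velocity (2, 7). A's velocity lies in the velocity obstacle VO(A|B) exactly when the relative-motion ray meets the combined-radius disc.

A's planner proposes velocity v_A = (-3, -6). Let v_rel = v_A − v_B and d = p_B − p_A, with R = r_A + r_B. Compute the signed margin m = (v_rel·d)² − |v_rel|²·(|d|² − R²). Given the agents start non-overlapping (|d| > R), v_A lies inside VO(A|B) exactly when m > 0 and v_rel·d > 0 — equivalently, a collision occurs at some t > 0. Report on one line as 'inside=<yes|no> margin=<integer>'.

d = (15, -13),  |d|² = 394;  R = 2+5 = 7,  c = 394−7² = 345
v_rel = (-5, -13),  |v_rel|² = 194;  v_rel·d = (-5)·(15) + (-13)·(-13) = 94
194·t² − 188·t + 345 = 0  ⇒  m = 94² − 194·345 = -58094
m = -58094 < 0,  v_rel·d = 94 > 0  ⇒  outside

inside=no margin=-58094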